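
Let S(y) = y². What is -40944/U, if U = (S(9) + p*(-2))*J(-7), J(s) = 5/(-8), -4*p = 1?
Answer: 655104/815 ≈ 803.81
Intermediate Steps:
p = -¼ (p = -¼*1 = -¼ ≈ -0.25000)
J(s) = -5/8 (J(s) = 5*(-⅛) = -5/8)
U = -815/16 (U = (9² - ¼*(-2))*(-5/8) = (81 + ½)*(-5/8) = (163/2)*(-5/8) = -815/16 ≈ -50.938)
-40944/U = -40944/(-815/16) = -40944*(-16/815) = 655104/815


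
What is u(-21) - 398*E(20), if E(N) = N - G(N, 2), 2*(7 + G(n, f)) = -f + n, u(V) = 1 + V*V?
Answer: -6722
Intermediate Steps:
u(V) = 1 + V²
G(n, f) = -7 + n/2 - f/2 (G(n, f) = -7 + (-f + n)/2 = -7 + (n - f)/2 = -7 + (n/2 - f/2) = -7 + n/2 - f/2)
E(N) = 8 + N/2 (E(N) = N - (-7 + N/2 - ½*2) = N - (-7 + N/2 - 1) = N - (-8 + N/2) = N + (8 - N/2) = 8 + N/2)
u(-21) - 398*E(20) = (1 + (-21)²) - 398*(8 + (½)*20) = (1 + 441) - 398*(8 + 10) = 442 - 398*18 = 442 - 7164 = -6722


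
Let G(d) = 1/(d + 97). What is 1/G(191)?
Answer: 288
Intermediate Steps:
G(d) = 1/(97 + d)
1/G(191) = 1/(1/(97 + 191)) = 1/(1/288) = 288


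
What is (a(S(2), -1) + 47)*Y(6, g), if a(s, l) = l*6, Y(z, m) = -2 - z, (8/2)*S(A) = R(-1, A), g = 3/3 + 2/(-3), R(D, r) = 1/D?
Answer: -328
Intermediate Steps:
g = ⅓ (g = 3*(⅓) + 2*(-⅓) = 1 - ⅔ = ⅓ ≈ 0.33333)
S(A) = -¼ (S(A) = (¼)/(-1) = (¼)*(-1) = -¼)
a(s, l) = 6*l
(a(S(2), -1) + 47)*Y(6, g) = (6*(-1) + 47)*(-2 - 1*6) = (-6 + 47)*(-2 - 6) = 41*(-8) = -328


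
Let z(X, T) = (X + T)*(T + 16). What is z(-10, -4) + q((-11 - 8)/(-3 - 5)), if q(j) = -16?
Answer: -184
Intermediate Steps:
z(X, T) = (16 + T)*(T + X) (z(X, T) = (T + X)*(16 + T) = (16 + T)*(T + X))
z(-10, -4) + q((-11 - 8)/(-3 - 5)) = ((-4)² + 16*(-4) + 16*(-10) - 4*(-10)) - 16 = (16 - 64 - 160 + 40) - 16 = -168 - 16 = -184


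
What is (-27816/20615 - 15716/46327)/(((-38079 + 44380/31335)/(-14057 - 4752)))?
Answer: -1429239598530252/1713542781128645 ≈ -0.83408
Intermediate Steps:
(-27816/20615 - 15716/46327)/(((-38079 + 44380/31335)/(-14057 - 4752))) = (-27816*1/20615 - 15716*1/46327)/(((-38079 + 44380*(1/31335))/(-18809))) = (-1464/1085 - 15716/46327)/(((-38079 + 8876/6267)*(-1/18809))) = -84874588/(50264795*((-238632217/6267*(-1/18809)))) = -84874588/(50264795*238632217/117876003) = -84874588/50264795*117876003/238632217 = -1429239598530252/1713542781128645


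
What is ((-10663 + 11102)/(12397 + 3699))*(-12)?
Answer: -1317/4024 ≈ -0.32729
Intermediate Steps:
((-10663 + 11102)/(12397 + 3699))*(-12) = (439/16096)*(-12) = -1317/4024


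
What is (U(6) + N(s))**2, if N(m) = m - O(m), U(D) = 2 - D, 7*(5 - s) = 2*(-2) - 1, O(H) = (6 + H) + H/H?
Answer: 121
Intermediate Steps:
O(H) = 7 + H (O(H) = (6 + H) + 1 = 7 + H)
s = 40/7 (s = 5 - (2*(-2) - 1)/7 = 5 - (-4 - 1)/7 = 5 - 1/7*(-5) = 5 + 5/7 = 40/7 ≈ 5.7143)
N(m) = -7 (N(m) = m - (7 + m) = m + (-7 - m) = -7)
(U(6) + N(s))**2 = ((2 - 1*6) - 7)**2 = ((2 - 6) - 7)**2 = (-4 - 7)**2 = (-11)**2 = 121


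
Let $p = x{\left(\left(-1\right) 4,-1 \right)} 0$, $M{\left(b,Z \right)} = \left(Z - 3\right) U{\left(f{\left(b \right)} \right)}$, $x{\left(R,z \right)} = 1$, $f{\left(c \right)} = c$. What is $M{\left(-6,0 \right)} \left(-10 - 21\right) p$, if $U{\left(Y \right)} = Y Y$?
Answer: $0$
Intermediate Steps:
$U{\left(Y \right)} = Y^{2}$
$M{\left(b,Z \right)} = b^{2} \left(-3 + Z\right)$ ($M{\left(b,Z \right)} = \left(Z - 3\right) b^{2} = \left(-3 + Z\right) b^{2} = b^{2} \left(-3 + Z\right)$)
$p = 0$ ($p = 1 \cdot 0 = 0$)
$M{\left(-6,0 \right)} \left(-10 - 21\right) p = \left(-6\right)^{2} \left(-3 + 0\right) \left(-10 - 21\right) 0 = 36 \left(-3\right) \left(-10 - 21\right) 0 = \left(-108\right) \left(-31\right) 0 = 3348 \cdot 0 = 0$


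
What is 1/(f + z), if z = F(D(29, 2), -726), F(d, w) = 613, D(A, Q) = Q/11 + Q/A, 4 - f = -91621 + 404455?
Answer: -1/312217 ≈ -3.2029e-6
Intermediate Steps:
f = -312830 (f = 4 - (-91621 + 404455) = 4 - 1*312834 = 4 - 312834 = -312830)
D(A, Q) = Q/11 + Q/A (D(A, Q) = Q*(1/11) + Q/A = Q/11 + Q/A)
z = 613
1/(f + z) = 1/(-312830 + 613) = 1/(-312217) = -1/312217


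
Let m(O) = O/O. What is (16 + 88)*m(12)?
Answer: 104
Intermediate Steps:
m(O) = 1
(16 + 88)*m(12) = (16 + 88)*1 = 104*1 = 104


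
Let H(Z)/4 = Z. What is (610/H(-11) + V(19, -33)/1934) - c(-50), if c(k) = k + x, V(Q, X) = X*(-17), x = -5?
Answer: 440653/10637 ≈ 41.426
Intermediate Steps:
H(Z) = 4*Z
V(Q, X) = -17*X
c(k) = -5 + k (c(k) = k - 5 = -5 + k)
(610/H(-11) + V(19, -33)/1934) - c(-50) = (610/((4*(-11))) - 17*(-33)/1934) - (-5 - 50) = (610/(-44) + 561*(1/1934)) - 1*(-55) = (610*(-1/44) + 561/1934) + 55 = (-305/22 + 561/1934) + 55 = -144382/10637 + 55 = 440653/10637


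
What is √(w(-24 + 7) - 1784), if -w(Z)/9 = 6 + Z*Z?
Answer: I*√4439 ≈ 66.626*I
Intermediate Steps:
w(Z) = -54 - 9*Z² (w(Z) = -9*(6 + Z*Z) = -9*(6 + Z²) = -54 - 9*Z²)
√(w(-24 + 7) - 1784) = √((-54 - 9*(-24 + 7)²) - 1784) = √((-54 - 9*(-17)²) - 1784) = √((-54 - 9*289) - 1784) = √((-54 - 2601) - 1784) = √(-2655 - 1784) = √(-4439) = I*√4439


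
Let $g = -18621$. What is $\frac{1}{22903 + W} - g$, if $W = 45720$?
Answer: $\frac{1277828884}{68623} \approx 18621.0$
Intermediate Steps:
$\frac{1}{22903 + W} - g = \frac{1}{22903 + 45720} - -18621 = \frac{1}{68623} + 18621 = \frac{1277828884}{68623}$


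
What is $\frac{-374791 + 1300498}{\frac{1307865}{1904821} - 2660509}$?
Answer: $- \frac{1763306133447}{5067792106024} \approx -0.34794$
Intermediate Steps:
$\frac{-374791 + 1300498}{\frac{1307865}{1904821} - 2660509} = \frac{925707}{1307865 \cdot \frac{1}{1904821} - 2660509} = \frac{925707}{\frac{1307865}{1904821} - 2660509} = \frac{925707}{- \frac{5067792106024}{1904821}} = 925707 \left(- \frac{1904821}{5067792106024}\right) = - \frac{1763306133447}{5067792106024}$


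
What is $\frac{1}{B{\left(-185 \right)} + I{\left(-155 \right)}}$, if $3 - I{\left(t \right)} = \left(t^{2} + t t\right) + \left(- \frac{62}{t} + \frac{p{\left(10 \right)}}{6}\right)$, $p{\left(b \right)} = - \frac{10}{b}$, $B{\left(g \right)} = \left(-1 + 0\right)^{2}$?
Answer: $- \frac{30}{1441387} \approx -2.0813 \cdot 10^{-5}$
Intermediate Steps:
$B{\left(g \right)} = 1$ ($B{\left(g \right)} = \left(-1\right)^{2} = 1$)
$I{\left(t \right)} = \frac{19}{6} - 2 t^{2} + \frac{62}{t}$ ($I{\left(t \right)} = 3 - \left(\left(t^{2} + t t\right) + \left(- \frac{62}{t} + \frac{\left(-10\right) \frac{1}{10}}{6}\right)\right) = 3 - \left(\left(t^{2} + t^{2}\right) + \left(- \frac{62}{t} + \left(-10\right) \frac{1}{10} \cdot \frac{1}{6}\right)\right) = 3 - \left(2 t^{2} - \left(\frac{1}{6} + \frac{62}{t}\right)\right) = 3 - \left(- \frac{1}{6} - \frac{62}{t} + 2 t^{2}\right) = 3 + \left(\frac{1}{6} - 2 t^{2} + \frac{62}{t}\right) = \frac{19}{6} - 2 t^{2} + \frac{62}{t}$)
$\frac{1}{B{\left(-185 \right)} + I{\left(-155 \right)}} = \frac{1}{1 + \left(\frac{19}{6} - 2 \left(-155\right)^{2} + \frac{62}{-155}\right)} = \frac{1}{1 + \left(\frac{19}{6} - 48050 + 62 \left(- \frac{1}{155}\right)\right)} = \frac{1}{1 - \frac{1441417}{30}} = \frac{1}{- \frac{1441387}{30}} = - \frac{30}{1441387}$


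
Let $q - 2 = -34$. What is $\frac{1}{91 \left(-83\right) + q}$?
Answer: $- \frac{1}{7585} \approx -0.00013184$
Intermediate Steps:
$q = -32$ ($q = 2 - 34 = -32$)
$\frac{1}{91 \left(-83\right) + q} = \frac{1}{91 \left(-83\right) - 32} = \frac{1}{-7553 - 32} = \frac{1}{-7585} = - \frac{1}{7585}$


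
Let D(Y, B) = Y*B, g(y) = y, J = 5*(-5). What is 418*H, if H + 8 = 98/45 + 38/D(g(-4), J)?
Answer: -511841/225 ≈ -2274.8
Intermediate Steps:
J = -25
D(Y, B) = B*Y
H = -2449/450 (H = -8 + (98/45 + 38/((-25*(-4)))) = -8 + (98*(1/45) + 38/100) = -8 + (98/45 + 38*(1/100)) = -8 + (98/45 + 19/50) = -8 + 1151/450 = -2449/450 ≈ -5.4422)
418*H = 418*(-2449/450) = -511841/225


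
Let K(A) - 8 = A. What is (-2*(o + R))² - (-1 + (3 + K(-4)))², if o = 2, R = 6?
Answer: 220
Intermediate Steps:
K(A) = 8 + A
(-2*(o + R))² - (-1 + (3 + K(-4)))² = (-2*(2 + 6))² - (-1 + (3 + (8 - 4)))² = (-2*8)² - (-1 + (3 + 4))² = (-16)² - (-1 + 7)² = 256 - 1*6² = 256 - 1*36 = 256 - 36 = 220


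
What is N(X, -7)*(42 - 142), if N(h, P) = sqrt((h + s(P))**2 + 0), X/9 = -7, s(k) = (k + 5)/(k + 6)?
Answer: -6100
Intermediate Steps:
s(k) = (5 + k)/(6 + k)
X = -63 (X = 9*(-7) = -63)
N(h, P) = sqrt((h + (5 + P)/(6 + P))**2) (N(h, P) = sqrt((h + (5 + P)/(6 + P))**2 + 0) = sqrt((h + (5 + P)/(6 + P))**2))
N(X, -7)*(42 - 142) = sqrt((5 - 7 - 63*(6 - 7))**2/(6 - 7)**2)*(42 - 142) = sqrt((5 - 7 - 63*(-1))**2/(-1)**2)*(-100) = sqrt(1*(5 - 7 + 63)**2)*(-100) = sqrt(1*61**2)*(-100) = sqrt(1*3721)*(-100) = sqrt(3721)*(-100) = 61*(-100) = -6100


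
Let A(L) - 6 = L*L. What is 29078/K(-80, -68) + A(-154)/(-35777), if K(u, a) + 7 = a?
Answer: -1042102756/2683275 ≈ -388.37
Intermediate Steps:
K(u, a) = -7 + a
A(L) = 6 + L**2 (A(L) = 6 + L*L = 6 + L**2)
29078/K(-80, -68) + A(-154)/(-35777) = 29078/(-7 - 68) + (6 + (-154)**2)/(-35777) = 29078/(-75) + (6 + 23716)*(-1/35777) = 29078*(-1/75) + 23722*(-1/35777) = -29078/75 - 23722/35777 = -1042102756/2683275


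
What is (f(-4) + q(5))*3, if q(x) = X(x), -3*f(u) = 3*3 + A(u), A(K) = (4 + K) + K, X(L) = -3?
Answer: -14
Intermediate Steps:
A(K) = 4 + 2*K
f(u) = -13/3 - 2*u/3 (f(u) = -(3*3 + (4 + 2*u))/3 = -(9 + (4 + 2*u))/3 = -(13 + 2*u)/3 = -13/3 - 2*u/3)
q(x) = -3
(f(-4) + q(5))*3 = ((-13/3 - ⅔*(-4)) - 3)*3 = ((-13/3 + 8/3) - 3)*3 = (-5/3 - 3)*3 = -14/3*3 = -14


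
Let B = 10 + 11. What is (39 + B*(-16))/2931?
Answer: -99/977 ≈ -0.10133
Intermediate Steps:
B = 21
(39 + B*(-16))/2931 = (39 + 21*(-16))/2931 = (39 - 336)*(1/2931) = -297*1/2931 = -99/977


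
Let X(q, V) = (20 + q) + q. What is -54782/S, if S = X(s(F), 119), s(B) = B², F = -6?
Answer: -27391/46 ≈ -595.46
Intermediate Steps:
X(q, V) = 20 + 2*q
S = 92 (S = 20 + 2*(-6)² = 20 + 2*36 = 20 + 72 = 92)
-54782/S = -54782/92 = -54782*1/92 = -27391/46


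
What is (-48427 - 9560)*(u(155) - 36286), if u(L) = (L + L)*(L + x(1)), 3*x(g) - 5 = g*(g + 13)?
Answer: -796006878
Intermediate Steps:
x(g) = 5/3 + g*(13 + g)/3 (x(g) = 5/3 + (g*(g + 13))/3 = 5/3 + (g*(13 + g))/3 = 5/3 + g*(13 + g)/3)
u(L) = 2*L*(19/3 + L) (u(L) = (L + L)*(L + (5/3 + (⅓)*1² + (13/3)*1)) = (2*L)*(L + (5/3 + (⅓)*1 + 13/3)) = (2*L)*(L + (5/3 + ⅓ + 13/3)) = (2*L)*(L + 19/3) = (2*L)*(19/3 + L) = 2*L*(19/3 + L))
(-48427 - 9560)*(u(155) - 36286) = (-48427 - 9560)*((⅔)*155*(19 + 3*155) - 36286) = -57987*((⅔)*155*(19 + 465) - 36286) = -57987*((⅔)*155*484 - 36286) = -57987*(150040/3 - 36286) = -57987*41182/3 = -796006878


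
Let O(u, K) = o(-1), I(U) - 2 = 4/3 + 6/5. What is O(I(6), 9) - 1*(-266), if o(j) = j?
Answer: 265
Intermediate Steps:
I(U) = 68/15 (I(U) = 2 + (4/3 + 6/5) = 2 + 38/15 = 68/15)
O(u, K) = -1
O(I(6), 9) - 1*(-266) = -1 - 1*(-266) = -1 + 266 = 265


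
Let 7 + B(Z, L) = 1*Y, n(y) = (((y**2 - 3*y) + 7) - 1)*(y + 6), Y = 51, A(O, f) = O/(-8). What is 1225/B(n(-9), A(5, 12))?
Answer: 1225/44 ≈ 27.841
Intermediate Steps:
A(O, f) = -O/8 (A(O, f) = O*(-1/8) = -O/8)
n(y) = (6 + y)*(6 + y**2 - 3*y) (n(y) = ((7 + y**2 - 3*y) - 1)*(6 + y) = (6 + y**2 - 3*y)*(6 + y) = (6 + y)*(6 + y**2 - 3*y))
B(Z, L) = 44 (B(Z, L) = -7 + 1*51 = -7 + 51 = 44)
1225/B(n(-9), A(5, 12)) = 1225/44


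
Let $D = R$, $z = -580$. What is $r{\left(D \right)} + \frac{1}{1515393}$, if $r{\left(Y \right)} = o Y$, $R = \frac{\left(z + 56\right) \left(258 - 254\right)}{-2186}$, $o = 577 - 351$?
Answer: $\frac{358917802357}{1656324549} \approx 216.7$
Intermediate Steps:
$o = 226$ ($o = 577 - 351 = 226$)
$R = \frac{1048}{1093}$ ($R = \frac{\left(-580 + 56\right) \left(258 - 254\right)}{-2186} = \left(-524\right) 4 \left(- \frac{1}{2186}\right) = \left(-2096\right) \left(- \frac{1}{2186}\right) = \frac{1048}{1093} \approx 0.95883$)
$D = \frac{1048}{1093} \approx 0.95883$
$r{\left(Y \right)} = 226 Y$
$r{\left(D \right)} + \frac{1}{1515393} = 226 \cdot \frac{1048}{1093} + \frac{1}{1515393} = \frac{236848}{1093} + \frac{1}{1515393} = \frac{358917802357}{1656324549}$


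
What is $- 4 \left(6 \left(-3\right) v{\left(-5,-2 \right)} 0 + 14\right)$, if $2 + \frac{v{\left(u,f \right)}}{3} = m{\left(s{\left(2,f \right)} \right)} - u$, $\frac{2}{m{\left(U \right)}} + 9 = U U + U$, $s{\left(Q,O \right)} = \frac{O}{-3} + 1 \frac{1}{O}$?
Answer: $-56$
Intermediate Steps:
$s{\left(Q,O \right)} = \frac{1}{O} - \frac{O}{3}$ ($s{\left(Q,O \right)} = O \left(- \frac{1}{3}\right) + \frac{1}{O} = - \frac{O}{3} + \frac{1}{O} = \frac{1}{O} - \frac{O}{3}$)
$m{\left(U \right)} = \frac{2}{-9 + U + U^{2}}$ ($m{\left(U \right)} = \frac{2}{-9 + \left(U U + U\right)} = \frac{2}{-9 + \left(U^{2} + U\right)} = \frac{2}{-9 + \left(U + U^{2}\right)} = \frac{2}{-9 + U + U^{2}}$)
$v{\left(u,f \right)} = -6 - 3 u + \frac{6}{-9 + \frac{1}{f} + \left(\frac{1}{f} - \frac{f}{3}\right)^{2} - \frac{f}{3}}$ ($v{\left(u,f \right)} = -6 + 3 \left(\frac{2}{-9 - \left(- \frac{1}{f} + \frac{f}{3}\right) + \left(\frac{1}{f} - \frac{f}{3}\right)^{2}} - u\right) = -6 + 3 \left(\frac{2}{-9 + \frac{1}{f} + \left(\frac{1}{f} - \frac{f}{3}\right)^{2} - \frac{f}{3}} - u\right) = -6 + 3 \left(- u + \frac{2}{-9 + \frac{1}{f} + \left(\frac{1}{f} - \frac{f}{3}\right)^{2} - \frac{f}{3}}\right) = -6 - \left(- \frac{6}{-9 + \frac{1}{f} + \left(\frac{1}{f} - \frac{f}{3}\right)^{2} - \frac{f}{3}} + 3 u\right) = -6 - 3 u + \frac{6}{-9 + \frac{1}{f} + \left(\frac{1}{f} - \frac{f}{3}\right)^{2} - \frac{f}{3}}$)
$- 4 \left(6 \left(-3\right) v{\left(-5,-2 \right)} 0 + 14\right) = - 4 \left(6 \left(-3\right) \left(-6 - \frac{6}{9 - \frac{1}{-2} - \left(- \frac{1}{-2} + \frac{1}{3} \left(-2\right)\right)^{2} + \frac{1}{3} \left(-2\right)} - -15\right) 0 + 14\right) = - 4 \left(- 18 \left(-6 - \frac{6}{9 - - \frac{1}{2} - \left(\left(-1\right) \left(- \frac{1}{2}\right) - \frac{2}{3}\right)^{2} - \frac{2}{3}} + 15\right) 0 + 14\right) = - 4 \left(- 18 \left(-6 - \frac{6}{9 + \frac{1}{2} - \left(\frac{1}{2} - \frac{2}{3}\right)^{2} - \frac{2}{3}} + 15\right) 0 + 14\right) = - 4 \left(- 18 \left(-6 - \frac{6}{9 + \frac{1}{2} - \left(- \frac{1}{6}\right)^{2} - \frac{2}{3}} + 15\right) 0 + 14\right) = - 4 \left(- 18 \left(-6 - \frac{6}{9 + \frac{1}{2} - \frac{1}{36} - \frac{2}{3}} + 15\right) 0 + 14\right) = - 4 \left(- 18 \left(-6 - \frac{6}{\frac{317}{36}} + 15\right) 0 + 14\right) = - 4 \left(- 18 \left(-6 - \frac{216}{317} + 15\right) 0 + 14\right) = - 4 \left(\left(-18\right) \frac{2637}{317} \cdot 0 + 14\right) = - 4 \left(\left(- \frac{47466}{317}\right) 0 + 14\right) = - 4 \left(0 + 14\right) = \left(-4\right) 14 = -56$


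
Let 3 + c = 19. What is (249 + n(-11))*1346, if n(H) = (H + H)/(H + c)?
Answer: 1646158/5 ≈ 3.2923e+5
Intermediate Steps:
c = 16 (c = -3 + 19 = 16)
n(H) = 2*H/(16 + H) (n(H) = (H + H)/(H + 16) = (2*H)/(16 + H) = 2*H/(16 + H))
(249 + n(-11))*1346 = (249 + 2*(-11)/(16 - 11))*1346 = (249 + 2*(-11)/5)*1346 = (249 + 2*(-11)*(1/5))*1346 = (249 - 22/5)*1346 = (1223/5)*1346 = 1646158/5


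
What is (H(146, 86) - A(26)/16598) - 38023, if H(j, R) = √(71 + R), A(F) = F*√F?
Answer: -38023 + √157 - 13*√26/8299 ≈ -38011.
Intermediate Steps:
A(F) = F^(3/2)
(H(146, 86) - A(26)/16598) - 38023 = (√(71 + 86) - 26^(3/2)/16598) - 38023 = (√157 - 26*√26/16598) - 38023 = (√157 - 13*√26/8299) - 38023 = -38023 + √157 - 13*√26/8299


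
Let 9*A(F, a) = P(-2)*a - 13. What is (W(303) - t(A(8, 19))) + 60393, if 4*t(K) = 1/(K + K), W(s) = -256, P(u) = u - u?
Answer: 6254257/104 ≈ 60137.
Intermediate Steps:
P(u) = 0
A(F, a) = -13/9 (A(F, a) = (0*a - 13)/9 = (0 - 13)/9 = (⅑)*(-13) = -13/9)
t(K) = 1/(8*K) (t(K) = 1/(4*(K + K)) = 1/(4*((2*K))) = (1/(2*K))/4 = 1/(8*K))
(W(303) - t(A(8, 19))) + 60393 = (-256 - 1/(8*(-13/9))) + 60393 = (-256 - (-9)/(8*13)) + 60393 = (-256 - 1*(-9/104)) + 60393 = (-256 + 9/104) + 60393 = -26615/104 + 60393 = 6254257/104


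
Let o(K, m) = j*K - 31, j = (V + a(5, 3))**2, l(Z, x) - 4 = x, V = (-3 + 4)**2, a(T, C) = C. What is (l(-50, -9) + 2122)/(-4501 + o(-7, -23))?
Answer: -2117/4644 ≈ -0.45586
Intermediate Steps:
V = 1 (V = 1**2 = 1)
l(Z, x) = 4 + x
j = 16 (j = (1 + 3)**2 = 4**2 = 16)
o(K, m) = -31 + 16*K (o(K, m) = 16*K - 31 = -31 + 16*K)
(l(-50, -9) + 2122)/(-4501 + o(-7, -23)) = ((4 - 9) + 2122)/(-4501 + (-31 + 16*(-7))) = (-5 + 2122)/(-4501 + (-31 - 112)) = 2117/(-4501 - 143) = 2117/(-4644) = 2117*(-1/4644) = -2117/4644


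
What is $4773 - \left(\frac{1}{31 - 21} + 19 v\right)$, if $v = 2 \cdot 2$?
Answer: $\frac{46969}{10} \approx 4696.9$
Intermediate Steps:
$v = 4$
$4773 - \left(\frac{1}{31 - 21} + 19 v\right) = 4773 - \left(\frac{1}{31 - 21} + 19 \cdot 4\right) = 4773 - \left(\frac{1}{10} + 76\right) = 4773 - \frac{761}{10} = \frac{46969}{10}$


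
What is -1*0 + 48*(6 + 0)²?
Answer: 1728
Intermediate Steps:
-1*0 + 48*(6 + 0)² = 0 + 48*6² = 0 + 48*36 = 0 + 1728 = 1728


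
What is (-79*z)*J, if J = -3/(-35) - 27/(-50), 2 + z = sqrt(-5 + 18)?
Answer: 17301/175 - 17301*sqrt(13)/350 ≈ -79.365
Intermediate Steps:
z = -2 + sqrt(13) (z = -2 + sqrt(-5 + 18) = -2 + sqrt(13) ≈ 1.6056)
J = 219/350 (J = -3*(-1/35) - 27*(-1/50) = 3/35 + 27/50 = 219/350 ≈ 0.62571)
(-79*z)*J = -79*(-2 + sqrt(13))*(219/350) = (158 - 79*sqrt(13))*(219/350) = 17301/175 - 17301*sqrt(13)/350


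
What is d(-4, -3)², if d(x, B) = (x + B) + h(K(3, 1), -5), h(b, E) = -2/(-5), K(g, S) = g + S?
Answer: 1089/25 ≈ 43.560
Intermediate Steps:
K(g, S) = S + g
h(b, E) = ⅖ (h(b, E) = -2*(-⅕) = ⅖)
d(x, B) = ⅖ + B + x (d(x, B) = (x + B) + ⅖ = (B + x) + ⅖ = ⅖ + B + x)
d(-4, -3)² = (⅖ - 3 - 4)² = (-33/5)² = 1089/25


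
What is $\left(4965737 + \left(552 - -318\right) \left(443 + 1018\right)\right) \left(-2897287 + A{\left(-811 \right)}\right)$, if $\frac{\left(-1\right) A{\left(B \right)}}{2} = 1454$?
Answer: $-18087956477365$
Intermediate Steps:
$A{\left(B \right)} = -2908$ ($A{\left(B \right)} = \left(-2\right) 1454 = -2908$)
$\left(4965737 + \left(552 - -318\right) \left(443 + 1018\right)\right) \left(-2897287 + A{\left(-811 \right)}\right) = \left(4965737 + \left(552 - -318\right) \left(443 + 1018\right)\right) \left(-2897287 - 2908\right) = \left(4965737 + \left(552 + 318\right) 1461\right) \left(-2900195\right) = \left(4965737 + 870 \cdot 1461\right) \left(-2900195\right) = \left(4965737 + 1271070\right) \left(-2900195\right) = 6236807 \left(-2900195\right) = -18087956477365$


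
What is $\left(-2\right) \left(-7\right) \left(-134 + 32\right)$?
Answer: $-1428$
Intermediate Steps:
$\left(-2\right) \left(-7\right) \left(-134 + 32\right) = 14 \left(-102\right) = -1428$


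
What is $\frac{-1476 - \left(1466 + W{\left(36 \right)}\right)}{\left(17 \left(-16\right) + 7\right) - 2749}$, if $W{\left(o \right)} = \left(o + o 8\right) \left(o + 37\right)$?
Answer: $\frac{13297}{1507} \approx 8.8235$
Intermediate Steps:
$W{\left(o \right)} = 9 o \left(37 + o\right)$ ($W{\left(o \right)} = \left(o + 8 o\right) \left(37 + o\right) = 9 o \left(37 + o\right)$)
$\frac{-1476 - \left(1466 + W{\left(36 \right)}\right)}{\left(17 \left(-16\right) + 7\right) - 2749} = \frac{-1476 - \left(1466 + 9 \cdot 36 \left(37 + 36\right)\right)}{\left(17 \left(-16\right) + 7\right) - 2749} = \frac{-1476 - \left(1466 + 9 \cdot 36 \cdot 73\right)}{\left(-272 + 7\right) - 2749} = \frac{-1476 - 25118}{-265 - 2749} = \frac{-1476 - 25118}{-3014} = \left(-1476 - 25118\right) \left(- \frac{1}{3014}\right) = \left(-26594\right) \left(- \frac{1}{3014}\right) = \frac{13297}{1507}$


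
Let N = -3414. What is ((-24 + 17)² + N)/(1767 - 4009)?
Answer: 3365/2242 ≈ 1.5009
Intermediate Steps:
((-24 + 17)² + N)/(1767 - 4009) = ((-24 + 17)² - 3414)/(1767 - 4009) = ((-7)² - 3414)/(-2242) = (49 - 3414)*(-1/2242) = -3365*(-1/2242) = 3365/2242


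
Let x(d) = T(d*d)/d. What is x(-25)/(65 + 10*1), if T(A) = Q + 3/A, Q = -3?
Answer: 624/390625 ≈ 0.0015974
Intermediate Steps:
T(A) = -3 + 3/A
x(d) = (-3 + 3/d²)/d (x(d) = (-3 + 3/((d*d)))/d = (-3 + 3/(d²))/d = (-3 + 3/d²)/d)
x(-25)/(65 + 10*1) = (-3/(-25) + 3/(-25)³)/(65 + 10*1) = (-3*(-1/25) + 3*(-1/15625))/(65 + 10) = (3/25 - 3/15625)/75 = (1/75)*(1872/15625) = 624/390625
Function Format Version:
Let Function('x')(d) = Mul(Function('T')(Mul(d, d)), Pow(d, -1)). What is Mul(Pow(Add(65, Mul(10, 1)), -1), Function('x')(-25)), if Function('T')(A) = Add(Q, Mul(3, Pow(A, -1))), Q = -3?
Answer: Rational(624, 390625) ≈ 0.0015974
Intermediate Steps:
Function('T')(A) = Add(-3, Mul(3, Pow(A, -1)))
Function('x')(d) = Mul(Pow(d, -1), Add(-3, Mul(3, Pow(d, -2)))) (Function('x')(d) = Mul(Add(-3, Mul(3, Pow(Mul(d, d), -1))), Pow(d, -1)) = Mul(Add(-3, Mul(3, Pow(Pow(d, 2), -1))), Pow(d, -1)) = Mul(Add(-3, Mul(3, Pow(d, -2))), Pow(d, -1)) = Mul(Pow(d, -1), Add(-3, Mul(3, Pow(d, -2)))))
Mul(Pow(Add(65, Mul(10, 1)), -1), Function('x')(-25)) = Mul(Pow(Add(65, Mul(10, 1)), -1), Add(Mul(-3, Pow(-25, -1)), Mul(3, Pow(-25, -3)))) = Mul(Pow(Add(65, 10), -1), Add(Mul(-3, Rational(-1, 25)), Mul(3, Rational(-1, 15625)))) = Mul(Pow(75, -1), Add(Rational(3, 25), Rational(-3, 15625))) = Mul(Rational(1, 75), Rational(1872, 15625)) = Rational(624, 390625)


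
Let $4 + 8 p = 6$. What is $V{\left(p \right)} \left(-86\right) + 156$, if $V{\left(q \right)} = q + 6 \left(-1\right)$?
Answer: $\frac{1301}{2} \approx 650.5$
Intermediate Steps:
$p = \frac{1}{4}$ ($p = - \frac{1}{2} + \frac{1}{8} \cdot 6 = - \frac{1}{2} + \frac{3}{4} = \frac{1}{4} \approx 0.25$)
$V{\left(q \right)} = -6 + q$ ($V{\left(q \right)} = q - 6 = -6 + q$)
$V{\left(p \right)} \left(-86\right) + 156 = \left(-6 + \frac{1}{4}\right) \left(-86\right) + 156 = \left(- \frac{23}{4}\right) \left(-86\right) + 156 = \frac{989}{2} + 156 = \frac{1301}{2}$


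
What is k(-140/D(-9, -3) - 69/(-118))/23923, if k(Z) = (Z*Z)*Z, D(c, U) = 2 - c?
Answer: -3915176156081/52316624787416 ≈ -0.074836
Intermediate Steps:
k(Z) = Z³ (k(Z) = Z²*Z = Z³)
k(-140/D(-9, -3) - 69/(-118))/23923 = (-140/(2 - 1*(-9)) - 69/(-118))³/23923 = (-140/(2 + 9) - 69*(-1/118))³*(1/23923) = (-140/11 + 69/118)³*(1/23923) = (-15761/1298)³*(1/23923) = -3915176156081/2186875592*1/23923 = -3915176156081/52316624787416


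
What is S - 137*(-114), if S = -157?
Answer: 15461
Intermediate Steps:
S - 137*(-114) = -157 - 137*(-114) = -157 + 15618 = 15461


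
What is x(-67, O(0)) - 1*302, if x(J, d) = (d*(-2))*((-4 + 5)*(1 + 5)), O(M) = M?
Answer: -302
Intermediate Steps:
x(J, d) = -12*d (x(J, d) = (-2*d)*(1*6) = -2*d*6 = -12*d)
x(-67, O(0)) - 1*302 = -12*0 - 1*302 = 0 - 302 = -302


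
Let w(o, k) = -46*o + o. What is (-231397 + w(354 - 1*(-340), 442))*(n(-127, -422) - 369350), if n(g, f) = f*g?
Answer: 82926051012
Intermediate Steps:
w(o, k) = -45*o
(-231397 + w(354 - 1*(-340), 442))*(n(-127, -422) - 369350) = (-231397 - 45*(354 - 1*(-340)))*(-422*(-127) - 369350) = (-231397 - 45*(354 + 340))*(53594 - 369350) = (-231397 - 45*694)*(-315756) = (-231397 - 31230)*(-315756) = -262627*(-315756) = 82926051012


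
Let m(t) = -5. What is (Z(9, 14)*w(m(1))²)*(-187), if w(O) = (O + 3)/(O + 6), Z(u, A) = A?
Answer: -10472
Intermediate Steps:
w(O) = (3 + O)/(6 + O)
(Z(9, 14)*w(m(1))²)*(-187) = (14*((3 - 5)/(6 - 5))²)*(-187) = (14*(-2/1)²)*(-187) = (14*(1*(-2))²)*(-187) = (14*(-2)²)*(-187) = (14*4)*(-187) = 56*(-187) = -10472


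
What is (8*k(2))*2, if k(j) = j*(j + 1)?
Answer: 96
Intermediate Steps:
k(j) = j*(1 + j)
(8*k(2))*2 = (8*(2*(1 + 2)))*2 = (8*(2*3))*2 = (8*6)*2 = 48*2 = 96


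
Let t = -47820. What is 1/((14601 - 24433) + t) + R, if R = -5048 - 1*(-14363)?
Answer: 537028379/57652 ≈ 9315.0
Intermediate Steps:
R = 9315 (R = -5048 + 14363 = 9315)
1/((14601 - 24433) + t) + R = 1/((14601 - 24433) - 47820) + 9315 = 1/(-9832 - 47820) + 9315 = 1/(-57652) + 9315 = -1/57652 + 9315 = 537028379/57652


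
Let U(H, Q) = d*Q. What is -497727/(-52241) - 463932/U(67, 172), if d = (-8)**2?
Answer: -4689323199/143767232 ≈ -32.617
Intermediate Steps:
d = 64
U(H, Q) = 64*Q
-497727/(-52241) - 463932/U(67, 172) = -497727/(-52241) - 463932/(64*172) = -497727*(-1/52241) - 463932/11008 = 497727/52241 - 463932*1/11008 = 497727/52241 - 115983/2752 = -4689323199/143767232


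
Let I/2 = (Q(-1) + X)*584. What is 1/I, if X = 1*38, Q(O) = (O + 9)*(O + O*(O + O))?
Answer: 1/53728 ≈ 1.8612e-5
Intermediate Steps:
Q(O) = (9 + O)*(O + 2*O**2) (Q(O) = (9 + O)*(O + O*(2*O)) = (9 + O)*(O + 2*O**2))
X = 38
I = 53728 (I = 2*((-(9 + 2*(-1)**2 + 19*(-1)) + 38)*584) = 2*((-(9 + 2*1 - 19) + 38)*584) = 2*((-(9 + 2 - 19) + 38)*584) = 2*((-1*(-8) + 38)*584) = 2*((8 + 38)*584) = 2*(46*584) = 2*26864 = 53728)
1/I = 1/53728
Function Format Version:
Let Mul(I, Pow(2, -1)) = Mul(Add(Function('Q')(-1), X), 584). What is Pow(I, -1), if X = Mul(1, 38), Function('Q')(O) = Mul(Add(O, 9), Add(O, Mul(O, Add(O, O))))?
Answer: Rational(1, 53728) ≈ 1.8612e-5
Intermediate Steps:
Function('Q')(O) = Mul(Add(9, O), Add(O, Mul(2, Pow(O, 2)))) (Function('Q')(O) = Mul(Add(9, O), Add(O, Mul(O, Mul(2, O)))) = Mul(Add(9, O), Add(O, Mul(2, Pow(O, 2)))))
X = 38
I = 53728 (I = Mul(2, Mul(Add(Mul(-1, Add(9, Mul(2, Pow(-1, 2)), Mul(19, -1))), 38), 584)) = Mul(2, Mul(Add(Mul(-1, Add(9, Mul(2, 1), -19)), 38), 584)) = Mul(2, Mul(Add(Mul(-1, Add(9, 2, -19)), 38), 584)) = Mul(2, Mul(Add(Mul(-1, -8), 38), 584)) = Mul(2, Mul(Add(8, 38), 584)) = Mul(2, Mul(46, 584)) = Mul(2, 26864) = 53728)
Pow(I, -1) = Pow(53728, -1) = Rational(1, 53728)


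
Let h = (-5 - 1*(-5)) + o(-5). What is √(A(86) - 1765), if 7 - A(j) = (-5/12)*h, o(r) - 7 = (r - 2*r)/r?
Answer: I*√7022/2 ≈ 41.899*I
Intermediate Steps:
o(r) = 6 (o(r) = 7 + (r - 2*r)/r = 7 + (-r)/r = 7 - 1 = 6)
h = 6 (h = (-5 - 1*(-5)) + 6 = (-5 + 5) + 6 = 0 + 6 = 6)
A(j) = 19/2 (A(j) = 7 - (-5/12)*6 = 7 - (-5*1/12)*6 = 7 - (-5)*6/12 = 7 - 1*(-5/2) = 7 + 5/2 = 19/2)
√(A(86) - 1765) = √(19/2 - 1765) = √(-3511/2) = I*√7022/2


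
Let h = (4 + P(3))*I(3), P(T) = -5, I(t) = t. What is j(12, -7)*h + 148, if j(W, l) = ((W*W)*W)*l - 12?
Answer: 36472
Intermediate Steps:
j(W, l) = -12 + l*W³ (j(W, l) = (W²*W)*l - 12 = W³*l - 12 = l*W³ - 12 = -12 + l*W³)
h = -3 (h = (4 - 5)*3 = -1*3 = -3)
j(12, -7)*h + 148 = (-12 - 7*12³)*(-3) + 148 = (-12 - 7*1728)*(-3) + 148 = (-12 - 12096)*(-3) + 148 = -12108*(-3) + 148 = 36324 + 148 = 36472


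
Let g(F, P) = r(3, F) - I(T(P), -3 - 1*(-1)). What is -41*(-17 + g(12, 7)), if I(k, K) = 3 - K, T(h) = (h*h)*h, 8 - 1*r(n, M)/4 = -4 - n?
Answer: -1558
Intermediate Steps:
r(n, M) = 48 + 4*n (r(n, M) = 32 - 4*(-4 - n) = 32 + (16 + 4*n) = 48 + 4*n)
T(h) = h**3 (T(h) = h**2*h = h**3)
g(F, P) = 55 (g(F, P) = (48 + 4*3) - (3 - (-3 - 1*(-1))) = (48 + 12) - (3 - (-3 + 1)) = 60 - (3 - 1*(-2)) = 60 - (3 + 2) = 60 - 1*5 = 60 - 5 = 55)
-41*(-17 + g(12, 7)) = -41*(-17 + 55) = -41*38 = -1558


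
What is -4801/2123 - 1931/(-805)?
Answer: 234708/1709015 ≈ 0.13734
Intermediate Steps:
-4801/2123 - 1931/(-805) = -4801*1/2123 - 1931*(-1/805) = -4801/2123 + 1931/805 = 234708/1709015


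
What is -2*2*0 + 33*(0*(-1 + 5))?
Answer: 0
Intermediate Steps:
-2*2*0 + 33*(0*(-1 + 5)) = -4*0 + 33*(0*4) = 0 + 33*0 = 0 + 0 = 0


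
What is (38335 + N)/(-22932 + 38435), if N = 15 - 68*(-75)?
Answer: 43450/15503 ≈ 2.8027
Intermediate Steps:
N = 5115 (N = 15 + 5100 = 5115)
(38335 + N)/(-22932 + 38435) = (38335 + 5115)/(-22932 + 38435) = 43450/15503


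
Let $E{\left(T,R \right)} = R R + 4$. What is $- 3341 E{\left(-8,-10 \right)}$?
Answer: $-347464$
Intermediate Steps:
$E{\left(T,R \right)} = 4 + R^{2}$ ($E{\left(T,R \right)} = R^{2} + 4 = 4 + R^{2}$)
$- 3341 E{\left(-8,-10 \right)} = - 3341 \left(4 + \left(-10\right)^{2}\right) = - 3341 \left(4 + 100\right) = \left(-3341\right) 104 = -347464$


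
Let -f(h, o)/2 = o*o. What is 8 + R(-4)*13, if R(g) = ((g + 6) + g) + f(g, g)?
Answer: -434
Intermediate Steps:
f(h, o) = -2*o² (f(h, o) = -2*o*o = -2*o²)
R(g) = 6 - 2*g² + 2*g (R(g) = ((g + 6) + g) - 2*g² = ((6 + g) + g) - 2*g² = (6 + 2*g) - 2*g² = 6 - 2*g² + 2*g)
8 + R(-4)*13 = 8 + (6 - 2*(-4)² + 2*(-4))*13 = 8 + (6 - 2*16 - 8)*13 = 8 + (6 - 32 - 8)*13 = 8 - 34*13 = 8 - 442 = -434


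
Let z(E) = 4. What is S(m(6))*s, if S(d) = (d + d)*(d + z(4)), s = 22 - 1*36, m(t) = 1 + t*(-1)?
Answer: -140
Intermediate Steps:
m(t) = 1 - t
s = -14 (s = 22 - 36 = -14)
S(d) = 2*d*(4 + d) (S(d) = (d + d)*(d + 4) = (2*d)*(4 + d) = 2*d*(4 + d))
S(m(6))*s = (2*(1 - 1*6)*(4 + (1 - 1*6)))*(-14) = (2*(1 - 6)*(4 + (1 - 6)))*(-14) = (2*(-5)*(4 - 5))*(-14) = (2*(-5)*(-1))*(-14) = 10*(-14) = -140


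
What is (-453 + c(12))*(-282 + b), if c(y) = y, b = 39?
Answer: 107163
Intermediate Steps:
(-453 + c(12))*(-282 + b) = (-453 + 12)*(-282 + 39) = -441*(-243) = 107163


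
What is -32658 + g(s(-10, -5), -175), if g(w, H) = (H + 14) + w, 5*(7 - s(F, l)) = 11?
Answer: -164071/5 ≈ -32814.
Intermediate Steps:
s(F, l) = 24/5 (s(F, l) = 7 - ⅕*11 = 7 - 11/5 = 24/5)
g(w, H) = 14 + H + w (g(w, H) = (14 + H) + w = 14 + H + w)
-32658 + g(s(-10, -5), -175) = -32658 + (14 - 175 + 24/5) = -32658 - 781/5 = -164071/5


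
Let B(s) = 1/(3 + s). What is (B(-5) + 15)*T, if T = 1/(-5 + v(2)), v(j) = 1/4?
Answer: -58/19 ≈ -3.0526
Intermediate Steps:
v(j) = ¼
T = -4/19 (T = 1/(-5 + ¼) = 1/(-19/4) = -4/19 ≈ -0.21053)
(B(-5) + 15)*T = (1/(3 - 5) + 15)*(-4/19) = (1/(-2) + 15)*(-4/19) = (-½ + 15)*(-4/19) = (29/2)*(-4/19) = -58/19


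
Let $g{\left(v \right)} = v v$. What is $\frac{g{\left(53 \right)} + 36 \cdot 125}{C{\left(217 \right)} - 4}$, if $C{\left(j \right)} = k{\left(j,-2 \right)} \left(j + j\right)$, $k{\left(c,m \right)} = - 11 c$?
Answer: $- \frac{7309}{1035962} \approx -0.0070553$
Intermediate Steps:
$g{\left(v \right)} = v^{2}$
$C{\left(j \right)} = - 22 j^{2}$ ($C{\left(j \right)} = - 11 j \left(j + j\right) = - 11 j 2 j = - 22 j^{2}$)
$\frac{g{\left(53 \right)} + 36 \cdot 125}{C{\left(217 \right)} - 4} = \frac{53^{2} + 36 \cdot 125}{- 22 \cdot 217^{2} - 4} = \frac{2809 + 4500}{\left(-22\right) 47089 - 4} = \frac{7309}{-1035958 - 4} = \frac{7309}{-1035962} = 7309 \left(- \frac{1}{1035962}\right) = - \frac{7309}{1035962}$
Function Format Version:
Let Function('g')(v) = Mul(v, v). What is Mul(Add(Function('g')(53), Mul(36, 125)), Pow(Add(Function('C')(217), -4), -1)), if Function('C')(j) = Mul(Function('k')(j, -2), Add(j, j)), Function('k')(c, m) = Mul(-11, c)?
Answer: Rational(-7309, 1035962) ≈ -0.0070553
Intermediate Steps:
Function('g')(v) = Pow(v, 2)
Function('C')(j) = Mul(-22, Pow(j, 2)) (Function('C')(j) = Mul(Mul(-11, j), Add(j, j)) = Mul(Mul(-11, j), Mul(2, j)) = Mul(-22, Pow(j, 2)))
Mul(Add(Function('g')(53), Mul(36, 125)), Pow(Add(Function('C')(217), -4), -1)) = Mul(Add(Pow(53, 2), Mul(36, 125)), Pow(Add(Mul(-22, Pow(217, 2)), -4), -1)) = Mul(Add(2809, 4500), Pow(Add(Mul(-22, 47089), -4), -1)) = Mul(7309, Pow(Add(-1035958, -4), -1)) = Mul(7309, Pow(-1035962, -1)) = Mul(7309, Rational(-1, 1035962)) = Rational(-7309, 1035962)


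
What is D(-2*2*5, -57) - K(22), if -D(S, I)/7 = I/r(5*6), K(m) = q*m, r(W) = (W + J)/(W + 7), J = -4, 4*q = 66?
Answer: 5325/26 ≈ 204.81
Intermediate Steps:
q = 33/2 (q = (¼)*66 = 33/2 ≈ 16.500)
r(W) = (-4 + W)/(7 + W) (r(W) = (W - 4)/(W + 7) = (-4 + W)/(7 + W))
K(m) = 33*m/2
D(S, I) = -259*I/26 (D(S, I) = -7*I/((-4 + 5*6)/(7 + 5*6)) = -7*I/((-4 + 30)/(7 + 30)) = -7*I/(26/37) = -7*I/((1/37)*26) = -7*I/26/37 = -7*I*37/26 = -259*I/26)
D(-2*2*5, -57) - K(22) = -259/26*(-57) - 33*22/2 = 14763/26 - 1*363 = 14763/26 - 363 = 5325/26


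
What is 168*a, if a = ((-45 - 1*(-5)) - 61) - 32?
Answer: -22344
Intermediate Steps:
a = -133 (a = ((-45 + 5) - 61) - 32 = (-40 - 61) - 32 = -101 - 32 = -133)
168*a = 168*(-133) = -22344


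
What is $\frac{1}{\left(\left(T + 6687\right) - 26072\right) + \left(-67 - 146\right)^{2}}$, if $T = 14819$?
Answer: $\frac{1}{40803} \approx 2.4508 \cdot 10^{-5}$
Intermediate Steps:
$\frac{1}{\left(\left(T + 6687\right) - 26072\right) + \left(-67 - 146\right)^{2}} = \frac{1}{\left(\left(14819 + 6687\right) - 26072\right) + \left(-67 - 146\right)^{2}} = \frac{1}{\left(21506 - 26072\right) + \left(-213\right)^{2}} = \frac{1}{-4566 + 45369} = \frac{1}{40803}$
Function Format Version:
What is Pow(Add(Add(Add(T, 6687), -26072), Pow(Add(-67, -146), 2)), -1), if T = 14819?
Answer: Rational(1, 40803) ≈ 2.4508e-5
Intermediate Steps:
Pow(Add(Add(Add(T, 6687), -26072), Pow(Add(-67, -146), 2)), -1) = Pow(Add(Add(Add(14819, 6687), -26072), Pow(Add(-67, -146), 2)), -1) = Pow(Add(Add(21506, -26072), Pow(-213, 2)), -1) = Pow(Add(-4566, 45369), -1) = Pow(40803, -1) = Rational(1, 40803)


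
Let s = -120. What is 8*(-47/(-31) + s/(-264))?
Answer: 5376/341 ≈ 15.765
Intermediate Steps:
8*(-47/(-31) + s/(-264)) = 8*(-47/(-31) - 120/(-264)) = 8*(-47*(-1/31) - 120*(-1/264)) = 8*(47/31 + 5/11) = 8*(672/341) = 5376/341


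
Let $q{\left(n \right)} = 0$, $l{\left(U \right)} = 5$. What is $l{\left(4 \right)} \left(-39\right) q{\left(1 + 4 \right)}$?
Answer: $0$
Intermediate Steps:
$l{\left(4 \right)} \left(-39\right) q{\left(1 + 4 \right)} = 5 \left(-39\right) 0 = \left(-195\right) 0 = 0$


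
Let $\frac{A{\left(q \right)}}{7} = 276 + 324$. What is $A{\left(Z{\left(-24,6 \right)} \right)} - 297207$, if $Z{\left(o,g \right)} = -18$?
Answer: $-293007$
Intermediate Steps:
$A{\left(q \right)} = 4200$ ($A{\left(q \right)} = 7 \left(276 + 324\right) = 7 \cdot 600 = 4200$)
$A{\left(Z{\left(-24,6 \right)} \right)} - 297207 = 4200 - 297207 = -293007$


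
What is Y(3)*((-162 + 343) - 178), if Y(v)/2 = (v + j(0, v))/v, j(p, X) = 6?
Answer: 18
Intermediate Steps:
Y(v) = 2*(6 + v)/v (Y(v) = 2*((v + 6)/v) = 2*((6 + v)/v) = 2*(6 + v)/v)
Y(3)*((-162 + 343) - 178) = (2 + 12/3)*((-162 + 343) - 178) = (2 + 12*(⅓))*(181 - 178) = (2 + 4)*3 = 6*3 = 18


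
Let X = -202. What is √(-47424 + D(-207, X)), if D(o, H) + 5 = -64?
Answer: 3*I*√5277 ≈ 217.93*I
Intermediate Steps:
D(o, H) = -69 (D(o, H) = -5 - 64 = -69)
√(-47424 + D(-207, X)) = √(-47424 - 69) = √(-47493) = 3*I*√5277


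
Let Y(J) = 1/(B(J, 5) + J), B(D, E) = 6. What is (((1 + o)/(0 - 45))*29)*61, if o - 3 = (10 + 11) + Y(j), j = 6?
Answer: -532469/540 ≈ -986.05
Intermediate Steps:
Y(J) = 1/(6 + J)
o = 289/12 (o = 3 + ((10 + 11) + 1/(6 + 6)) = 3 + (21 + 1/12) = 3 + 253/12 = 289/12 ≈ 24.083)
(((1 + o)/(0 - 45))*29)*61 = (((1 + 289/12)/(0 - 45))*29)*61 = (((301/12)/(-45))*29)*61 = (((301/12)*(-1/45))*29)*61 = -301/540*29*61 = -8729/540*61 = -532469/540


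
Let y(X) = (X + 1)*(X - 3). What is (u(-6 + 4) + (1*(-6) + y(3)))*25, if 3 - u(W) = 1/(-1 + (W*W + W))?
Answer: -100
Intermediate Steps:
y(X) = (1 + X)*(-3 + X)
u(W) = 3 - 1/(-1 + W + W²) (u(W) = 3 - 1/(-1 + (W*W + W)) = 3 - 1/(-1 + (W² + W)) = 3 - 1/(-1 + (W + W²)) = 3 - 1/(-1 + W + W²))
(u(-6 + 4) + (1*(-6) + y(3)))*25 = ((-4 + 3*(-6 + 4) + 3*(-6 + 4)²)/(-1 + (-6 + 4) + (-6 + 4)²) + (1*(-6) + (-3 + 3² - 2*3)))*25 = ((-4 + 3*(-2) + 3*(-2)²)/(-1 - 2 + (-2)²) + (-6 + (-3 + 9 - 6)))*25 = ((-4 - 6 + 3*4)/(-1 - 2 + 4) + (-6 + 0))*25 = ((-4 - 6 + 12)/1 - 6)*25 = (1*2 - 6)*25 = (2 - 6)*25 = -4*25 = -100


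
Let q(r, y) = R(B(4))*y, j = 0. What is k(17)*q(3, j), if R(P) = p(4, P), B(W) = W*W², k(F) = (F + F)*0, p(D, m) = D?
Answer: 0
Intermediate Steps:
k(F) = 0 (k(F) = (2*F)*0 = 0)
B(W) = W³
R(P) = 4
q(r, y) = 4*y
k(17)*q(3, j) = 0*(4*0) = 0*0 = 0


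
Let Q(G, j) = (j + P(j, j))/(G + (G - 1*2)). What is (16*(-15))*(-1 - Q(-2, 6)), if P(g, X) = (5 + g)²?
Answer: -4840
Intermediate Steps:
Q(G, j) = (j + (5 + j)²)/(-2 + 2*G) (Q(G, j) = (j + (5 + j)²)/(G + (G - 1*2)) = (j + (5 + j)²)/(G + (G - 2)) = (j + (5 + j)²)/(G + (-2 + G)) = (j + (5 + j)²)/(-2 + 2*G))
(16*(-15))*(-1 - Q(-2, 6)) = (16*(-15))*(-1 - (6 + (5 + 6)²)/(2*(-1 - 2))) = -240*(-1 - (6 + 11²)/(2*(-3))) = -240*(-1 - (-1)*(6 + 121)/(2*3)) = -240*(-1 - (-1)*127/(2*3)) = -240*(-1 - 1*(-127/6)) = -240*(-1 + 127/6) = -240*121/6 = -4840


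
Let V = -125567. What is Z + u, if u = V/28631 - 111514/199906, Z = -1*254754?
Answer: -729057513073640/2861754343 ≈ -2.5476e+5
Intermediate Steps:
Z = -254754
u = -14147177018/2861754343 (u = -125567/28631 - 111514/199906 = -125567*1/28631 - 111514*1/199906 = -125567/28631 - 55757/99953 = -14147177018/2861754343 ≈ -4.9435)
Z + u = -254754 - 14147177018/2861754343 = -729057513073640/2861754343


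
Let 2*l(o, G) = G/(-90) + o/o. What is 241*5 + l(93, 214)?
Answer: 54194/45 ≈ 1204.3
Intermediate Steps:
l(o, G) = 1/2 - G/180 (l(o, G) = (G/(-90) + o/o)/2 = (G*(-1/90) + 1)/2 = (-G/90 + 1)/2 = (1 - G/90)/2 = 1/2 - G/180)
241*5 + l(93, 214) = 241*5 + (1/2 - 1/180*214) = 1205 + (1/2 - 107/90) = 1205 - 31/45 = 54194/45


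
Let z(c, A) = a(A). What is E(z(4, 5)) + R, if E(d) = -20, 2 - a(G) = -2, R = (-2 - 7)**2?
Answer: 61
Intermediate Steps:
R = 81 (R = (-9)**2 = 81)
a(G) = 4 (a(G) = 2 - 1*(-2) = 2 + 2 = 4)
z(c, A) = 4
E(z(4, 5)) + R = -20 + 81 = 61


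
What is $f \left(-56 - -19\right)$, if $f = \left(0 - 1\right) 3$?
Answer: $111$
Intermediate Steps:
$f = -3$ ($f = \left(-1\right) 3 = -3$)
$f \left(-56 - -19\right) = - 3 \left(-56 - -19\right) = - 3 \left(-56 + 19\right) = \left(-3\right) \left(-37\right) = 111$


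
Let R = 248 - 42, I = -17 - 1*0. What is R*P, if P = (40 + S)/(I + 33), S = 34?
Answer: 3811/4 ≈ 952.75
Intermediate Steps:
I = -17 (I = -17 + 0 = -17)
R = 206
P = 37/8 (P = (40 + 34)/(-17 + 33) = 74/16 = 74*(1/16) = 37/8 ≈ 4.6250)
R*P = 206*(37/8) = 3811/4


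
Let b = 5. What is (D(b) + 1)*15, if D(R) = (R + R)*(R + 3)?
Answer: 1215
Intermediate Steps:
D(R) = 2*R*(3 + R) (D(R) = (2*R)*(3 + R) = 2*R*(3 + R))
(D(b) + 1)*15 = (2*5*(3 + 5) + 1)*15 = (2*5*8 + 1)*15 = (80 + 1)*15 = 81*15 = 1215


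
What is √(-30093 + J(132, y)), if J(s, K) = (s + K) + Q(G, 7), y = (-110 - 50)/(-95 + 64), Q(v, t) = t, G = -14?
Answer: I*√28780834/31 ≈ 173.06*I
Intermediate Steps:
y = 160/31 (y = -160/(-31) = -160*(-1/31) = 160/31 ≈ 5.1613)
J(s, K) = 7 + K + s (J(s, K) = (s + K) + 7 = (K + s) + 7 = 7 + K + s)
√(-30093 + J(132, y)) = √(-30093 + (7 + 160/31 + 132)) = √(-30093 + 4469/31) = √(-928414/31) = I*√28780834/31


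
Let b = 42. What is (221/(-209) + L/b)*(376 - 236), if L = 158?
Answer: 237400/627 ≈ 378.63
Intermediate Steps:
(221/(-209) + L/b)*(376 - 236) = (221/(-209) + 158/42)*(376 - 236) = (221*(-1/209) + 158*(1/42))*140 = (-221/209 + 79/21)*140 = (11870/4389)*140 = 237400/627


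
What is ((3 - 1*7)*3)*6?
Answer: -72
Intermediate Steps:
((3 - 1*7)*3)*6 = ((3 - 7)*3)*6 = -4*3*6 = -12*6 = -72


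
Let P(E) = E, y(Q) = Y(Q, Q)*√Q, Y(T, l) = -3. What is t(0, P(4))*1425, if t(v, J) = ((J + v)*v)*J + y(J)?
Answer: -8550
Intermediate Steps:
y(Q) = -3*√Q
t(v, J) = -3*√J + J*v*(J + v) (t(v, J) = ((J + v)*v)*J - 3*√J = (v*(J + v))*J - 3*√J = J*v*(J + v) - 3*√J = -3*√J + J*v*(J + v))
t(0, P(4))*1425 = (-3*√4 + 4*0² + 0*4²)*1425 = (-3*2 + 4*0 + 0*16)*1425 = (-6 + 0 + 0)*1425 = -6*1425 = -8550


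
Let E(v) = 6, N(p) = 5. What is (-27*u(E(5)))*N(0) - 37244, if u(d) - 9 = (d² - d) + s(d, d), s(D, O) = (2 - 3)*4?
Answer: -41969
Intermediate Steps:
s(D, O) = -4 (s(D, O) = -1*4 = -4)
u(d) = 5 + d² - d (u(d) = 9 + ((d² - d) - 4) = 9 + (-4 + d² - d) = 5 + d² - d)
(-27*u(E(5)))*N(0) - 37244 = -27*(5 + 6² - 1*6)*5 - 37244 = -27*(5 + 36 - 6)*5 - 37244 = -27*35*5 - 37244 = -945*5 - 37244 = -4725 - 37244 = -41969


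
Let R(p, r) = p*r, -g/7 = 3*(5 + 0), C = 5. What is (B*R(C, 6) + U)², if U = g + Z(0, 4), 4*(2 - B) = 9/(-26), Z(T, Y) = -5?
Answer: 6076225/2704 ≈ 2247.1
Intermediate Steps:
B = 217/104 (B = 2 - 9/(4*(-26)) = 2 - 9*(-1)/(4*26) = 2 - ¼*(-9/26) = 2 + 9/104 = 217/104 ≈ 2.0865)
g = -105 (g = -21*(5 + 0) = -21*5 = -7*15 = -105)
U = -110 (U = -105 - 5 = -110)
(B*R(C, 6) + U)² = (217*(5*6)/104 - 110)² = ((217/104)*30 - 110)² = (3255/52 - 110)² = (-2465/52)² = 6076225/2704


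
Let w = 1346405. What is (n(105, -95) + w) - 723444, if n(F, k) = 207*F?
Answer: 644696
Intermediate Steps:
(n(105, -95) + w) - 723444 = (207*105 + 1346405) - 723444 = (21735 + 1346405) - 723444 = 1368140 - 723444 = 644696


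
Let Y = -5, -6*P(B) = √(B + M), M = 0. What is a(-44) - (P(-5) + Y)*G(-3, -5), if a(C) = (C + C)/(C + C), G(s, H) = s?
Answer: -14 - I*√5/2 ≈ -14.0 - 1.118*I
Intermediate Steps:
P(B) = -√B/6 (P(B) = -√(B + 0)/6 = -√B/6)
a(C) = 1 (a(C) = (2*C)/((2*C)) = (2*C)*(1/(2*C)) = 1)
a(-44) - (P(-5) + Y)*G(-3, -5) = 1 - (-I*√5/6 - 5)*(-3) = 1 - (-5 - I*√5/6)*(-3) = 1 - (15 + I*√5/2) = 1 + (-15 - I*√5/2) = -14 - I*√5/2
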